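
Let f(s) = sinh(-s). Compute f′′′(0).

-1

Compute the successive derivatives at the expansion point and divide by k!.
The coefficient of s^3 in the expansion is -1/6, so f′′′(0) = 3! * (-1/6) = -1.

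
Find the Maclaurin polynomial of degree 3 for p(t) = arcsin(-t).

-t^3/6 - t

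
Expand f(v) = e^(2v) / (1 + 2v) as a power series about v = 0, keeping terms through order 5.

Take the Cauchy product of the two expansions.
f(0) = 1
f′(0) = 0
f′′(0) = 4
f′′′(0) = -16
f^(4)(0) = 144
f^(5)(0) = -1408

-176*v^5/15 + 6*v^4 - 8*v^3/3 + 2*v^2 + 1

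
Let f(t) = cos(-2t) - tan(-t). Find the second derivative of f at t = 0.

-4

Add the two expansions coefficient-wise.
The coefficient of t^2 in the expansion is -2, so f′′(0) = 2! * (-2) = -4.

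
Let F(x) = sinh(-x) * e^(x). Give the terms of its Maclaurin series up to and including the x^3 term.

-2*x^3/3 - x^2 - x

Multiply the two series term by term and collect like powers.
F(0) = 0
F′(0) = -1
F′′(0) = -2
F′′′(0) = -4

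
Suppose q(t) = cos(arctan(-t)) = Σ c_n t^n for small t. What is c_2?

-1/2

Compose series: expand the inner function first, then feed it into the outer expansion.
q(0) = 1
q′(0) = 0
q′′(0) = -1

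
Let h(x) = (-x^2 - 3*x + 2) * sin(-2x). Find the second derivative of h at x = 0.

Distribute the polynomial across the series and collect like powers.
The coefficient of x^2 in the expansion is 6, so h′′(0) = 2! * (6) = 12.

12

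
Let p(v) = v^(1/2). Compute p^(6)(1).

-945/64

Use the known series and substitute for the argument.
The coefficient of (v - 1)^6 in the expansion is -21/1024, so p^(6)(1) = 6! * (-21/1024) = -945/64.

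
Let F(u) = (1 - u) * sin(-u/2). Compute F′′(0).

Multiply each power in the prefactor through the base expansion.
The coefficient of u^2 in the expansion is 1/2, so F′′(0) = 2! * (1/2) = 1.

1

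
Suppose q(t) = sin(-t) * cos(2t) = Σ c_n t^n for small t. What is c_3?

Write out both Maclaurin series and multiply, keeping only the needed powers.
[t^0] = 0;  [t^1] = -1;  [t^2] = 0;  [t^3] = 13/6.

13/6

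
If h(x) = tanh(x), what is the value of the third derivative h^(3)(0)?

-2

The coefficient of x^3 in the expansion is -1/3, so h′′′(0) = 3! * (-1/3) = -2.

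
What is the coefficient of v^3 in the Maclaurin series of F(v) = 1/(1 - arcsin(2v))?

Substitute the inner expansion into the outer series and collect powers.
So c_3 = F′′′(0)/3! = 28/3.

28/3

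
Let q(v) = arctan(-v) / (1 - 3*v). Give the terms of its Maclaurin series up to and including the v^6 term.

Multiply the numerator's expansion by the denominator's geometric series.
q(0) = 0
q′(0) = -1
q′′(0) = -6
q′′′(0) = -52
q^(4)(0) = -624
q^(5)(0) = -9384
q^(6)(0) = -168912

-1173*v^6/5 - 391*v^5/5 - 26*v^4 - 26*v^3/3 - 3*v^2 - v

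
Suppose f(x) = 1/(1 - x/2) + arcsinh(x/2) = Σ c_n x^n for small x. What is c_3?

Expand each term separately and add.

5/48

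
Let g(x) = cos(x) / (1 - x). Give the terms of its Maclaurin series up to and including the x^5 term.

Expand 1/(denominator) as a geometric series and multiply by the numerator's series.
[x^0] = 1;  [x^1] = 1;  [x^2] = 1/2;  [x^3] = 1/2;  [x^4] = 13/24;  [x^5] = 13/24.

13*x^5/24 + 13*x^4/24 + x^3/2 + x^2/2 + x + 1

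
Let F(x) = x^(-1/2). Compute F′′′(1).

Apply the Taylor formula c_k = f^(k)(a)/k!.
From the series, [(x - 1)^3] F = -5/16; multiply by 3! = 6 to get -15/8.

-15/8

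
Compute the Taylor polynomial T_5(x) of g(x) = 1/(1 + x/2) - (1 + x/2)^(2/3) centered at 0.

-743*x^5/23328 + 125*x^4/1944 - 85*x^3/648 + 5*x^2/18 - 5*x/6

Combine the two series term by term.
[x^0] = 0;  [x^1] = -5/6;  [x^2] = 5/18;  [x^3] = -85/648;  [x^4] = 125/1944;  [x^5] = -743/23328.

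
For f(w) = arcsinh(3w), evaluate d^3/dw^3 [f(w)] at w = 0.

From the series, [w^3] f = -9/2; multiply by 3! = 6 to get -27.

-27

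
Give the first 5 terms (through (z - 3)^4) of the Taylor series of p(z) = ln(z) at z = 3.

Differentiate repeatedly and evaluate at the center.
p(3) = ln(3)
p′(3) = 1/3
p′′(3) = -1/9
p′′′(3) = 2/27
p^(4)(3) = -2/27
The Taylor polynomial is Σ p^(k)(3)/k! · (z - 3)^k.

-(z - 3)^4/324 + (z - 3)^3/81 - (z - 3)^2/18 + (z - 3)/3 + ln(3)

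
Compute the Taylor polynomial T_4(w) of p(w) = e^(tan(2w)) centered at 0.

Let u equal the inner series; expand the outer function in u and truncate.
p(0) = 1
p′(0) = 2
p′′(0) = 4
p′′′(0) = 24
p^(4)(0) = 144

6*w^4 + 4*w^3 + 2*w^2 + 2*w + 1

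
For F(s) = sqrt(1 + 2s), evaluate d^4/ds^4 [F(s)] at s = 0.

Differentiate repeatedly and evaluate at the center.
From the series, [s^4] F = -5/8; multiply by 4! = 24 to get -15.

-15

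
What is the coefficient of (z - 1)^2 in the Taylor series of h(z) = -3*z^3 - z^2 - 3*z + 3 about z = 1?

-10

h(1) = -4
h′(1) = -14
h′′(1) = -20
So c_2 = h′′(1)/2! = -10.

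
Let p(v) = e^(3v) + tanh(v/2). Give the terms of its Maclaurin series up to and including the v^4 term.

Expand each term separately and add.
p(0) = 1
p′(0) = 7/2
p′′(0) = 9
p′′′(0) = 107/4
p^(4)(0) = 81

27*v^4/8 + 107*v^3/24 + 9*v^2/2 + 7*v/2 + 1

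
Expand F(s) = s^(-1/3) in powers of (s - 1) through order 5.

Compute the successive derivatives at the expansion point and divide by k!.
F(1) = 1
F′(1) = -1/3
F′′(1) = 4/9
F′′′(1) = -28/27
F^(4)(1) = 280/81
F^(5)(1) = -3640/243

-91*(s - 1)^5/729 + 35*(s - 1)^4/243 - 14*(s - 1)^3/81 + 2*(s - 1)^2/9 - (s - 1)/3 + 1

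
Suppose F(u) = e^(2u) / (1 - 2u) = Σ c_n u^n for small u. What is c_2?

10

Write out both Maclaurin series and multiply, keeping only the needed powers.
F(0) = 1
F′(0) = 4
F′′(0) = 20
So c_2 = F′′(0)/2! = 10.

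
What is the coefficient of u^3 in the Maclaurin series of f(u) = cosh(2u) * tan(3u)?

Write out both Maclaurin series and multiply, keeping only the needed powers.
f(0) = 0
f′(0) = 3
f′′(0) = 0
f′′′(0) = 90
So c_3 = f′′′(0)/3! = 15.

15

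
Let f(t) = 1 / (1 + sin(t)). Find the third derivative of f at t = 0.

-5

Expand as Σ (-1)^k u^k with u equal to the inner function's series.
The coefficient of t^3 in the expansion is -5/6, so f′′′(0) = 3! * (-5/6) = -5.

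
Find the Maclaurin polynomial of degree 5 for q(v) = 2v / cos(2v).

20*v^5/3 + 4*v^3 + 2*v

Invert the denominator's series and multiply.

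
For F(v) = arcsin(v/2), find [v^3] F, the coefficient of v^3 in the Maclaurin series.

F(0) = 0
F′(0) = 1/2
F′′(0) = 0
F′′′(0) = 1/8
The Taylor polynomial is Σ F^(k)(0)/k! · v^k.

1/48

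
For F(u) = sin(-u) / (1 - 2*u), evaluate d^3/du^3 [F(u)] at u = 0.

-23

Expand 1/(denominator) as a geometric series and multiply by the numerator's series.
The coefficient of u^3 in the expansion is -23/6, so F′′′(0) = 3! * (-23/6) = -23.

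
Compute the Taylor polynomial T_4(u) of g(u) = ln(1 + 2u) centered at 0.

-4*u^4 + 8*u^3/3 - 2*u^2 + 2*u

g(0) = 0
g′(0) = 2
g′′(0) = -4
g′′′(0) = 16
g^(4)(0) = -96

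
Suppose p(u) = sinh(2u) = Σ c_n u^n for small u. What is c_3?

4/3

Use the known series and substitute for the argument.
So c_3 = p′′′(0)/3! = 4/3.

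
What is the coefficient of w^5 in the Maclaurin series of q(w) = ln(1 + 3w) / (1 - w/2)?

Take the Cauchy product of the two expansions.
q(0) = 0
q′(0) = 3
q′′(0) = -6
q′′′(0) = 45
q^(4)(0) = -396
q^(5)(0) = 4842
Dividing each by k! gives the coefficients c_0, ..., c_5.

807/20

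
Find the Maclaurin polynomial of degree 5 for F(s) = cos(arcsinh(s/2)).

Substitute the inner expansion into the outer series and collect powers.
[s^0] = 1;  [s^1] = 0;  [s^2] = -1/8;  [s^3] = 0;  [s^4] = 5/384;  [s^5] = 0.

5*s^4/384 - s^2/8 + 1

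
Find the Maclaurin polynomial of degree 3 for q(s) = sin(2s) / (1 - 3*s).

50*s^3/3 + 6*s^2 + 2*s

Multiply the numerator's expansion by the denominator's geometric series.
q(0) = 0
q′(0) = 2
q′′(0) = 12
q′′′(0) = 100
Dividing each by k! gives the coefficients c_0, ..., c_3.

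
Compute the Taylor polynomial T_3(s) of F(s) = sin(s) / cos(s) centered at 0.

s^3/3 + s

Invert the denominator's series and multiply.
[s^0] = 0;  [s^1] = 1;  [s^2] = 0;  [s^3] = 1/3.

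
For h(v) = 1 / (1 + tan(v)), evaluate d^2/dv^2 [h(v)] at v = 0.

Write 1/(1+u) = 1 - u + u^2 - u^3 + ... and substitute the series for u.
The coefficient of v^2 in the expansion is 1, so h′′(0) = 2! * (1) = 2.

2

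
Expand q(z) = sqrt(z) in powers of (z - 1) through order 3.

(z - 1)^3/16 - (z - 1)^2/8 + (z - 1)/2 + 1

q(1) = 1
q′(1) = 1/2
q′′(1) = -1/4
q′′′(1) = 3/8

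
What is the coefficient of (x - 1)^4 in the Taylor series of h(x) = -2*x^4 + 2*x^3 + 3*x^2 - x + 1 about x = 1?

-2

[(x - 1)^0] = 3;  [(x - 1)^1] = 3;  [(x - 1)^2] = -3;  [(x - 1)^3] = -6;  [(x - 1)^4] = -2.
So c_4 = h^(4)(1)/4! = -2.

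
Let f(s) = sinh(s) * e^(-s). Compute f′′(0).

Take the Cauchy product of the two expansions.
From the series, [s^2] f = -1; multiply by 2! = 2 to get -2.

-2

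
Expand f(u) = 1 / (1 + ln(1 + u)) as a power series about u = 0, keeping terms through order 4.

11*u^4/3 - 7*u^3/3 + 3*u^2/2 - u + 1

Write 1/(1+u) = 1 - u + u^2 - u^3 + ... and substitute the series for u.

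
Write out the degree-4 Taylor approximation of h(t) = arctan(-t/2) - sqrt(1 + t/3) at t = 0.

Combine the two series term by term.

5*t^4/10368 + 17*t^3/432 + t^2/72 - 2*t/3 - 1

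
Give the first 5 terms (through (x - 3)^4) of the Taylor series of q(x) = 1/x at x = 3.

Use the known series and substitute for the argument.
q(3) = 1/3
q′(3) = -1/9
q′′(3) = 2/27
q′′′(3) = -2/27
q^(4)(3) = 8/81
Dividing each by k! gives the coefficients c_0, ..., c_4.

(x - 3)^4/243 - (x - 3)^3/81 + (x - 3)^2/27 - (x - 3)/9 + 1/3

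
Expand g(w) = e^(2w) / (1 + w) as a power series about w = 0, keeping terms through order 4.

Multiply the two series term by term and collect like powers.

w^4/3 + w^3/3 + w^2 + w + 1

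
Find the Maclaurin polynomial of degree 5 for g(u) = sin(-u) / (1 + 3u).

-9541*u^5/120 + 53*u^4/2 - 53*u^3/6 + 3*u^2 - u

Expand each factor separately, then convolve coefficients.
g(0) = 0
g′(0) = -1
g′′(0) = 6
g′′′(0) = -53
g^(4)(0) = 636
g^(5)(0) = -9541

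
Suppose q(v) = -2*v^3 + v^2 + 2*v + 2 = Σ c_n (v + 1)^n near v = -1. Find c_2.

Differentiate repeatedly and evaluate at the center.
[(v + 1)^0] = 3;  [(v + 1)^1] = -6;  [(v + 1)^2] = 7.

7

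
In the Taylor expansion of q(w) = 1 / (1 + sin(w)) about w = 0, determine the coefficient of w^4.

2/3

Use the geometric series for the reciprocal, then substitute.
q(0) = 1
q′(0) = -1
q′′(0) = 2
q′′′(0) = -5
q^(4)(0) = 16
Dividing each by k! gives the coefficients c_0, ..., c_4.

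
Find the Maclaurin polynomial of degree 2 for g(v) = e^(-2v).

2*v^2 - 2*v + 1

g(0) = 1
g′(0) = -2
g′′(0) = 4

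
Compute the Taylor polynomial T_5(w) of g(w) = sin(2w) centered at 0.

4*w^5/15 - 4*w^3/3 + 2*w

[w^0] = 0;  [w^1] = 2;  [w^2] = 0;  [w^3] = -4/3;  [w^4] = 0;  [w^5] = 4/15.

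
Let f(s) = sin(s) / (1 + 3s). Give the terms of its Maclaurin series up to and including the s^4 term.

Take the Cauchy product of the two expansions.
[s^0] = 0;  [s^1] = 1;  [s^2] = -3;  [s^3] = 53/6;  [s^4] = -53/2.

-53*s^4/2 + 53*s^3/6 - 3*s^2 + s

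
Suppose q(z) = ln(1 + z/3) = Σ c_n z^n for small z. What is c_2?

Compute the successive derivatives at the expansion point and divide by k!.
q(0) = 0
q′(0) = 1/3
q′′(0) = -1/9
So c_2 = q′′(0)/2! = -1/18.

-1/18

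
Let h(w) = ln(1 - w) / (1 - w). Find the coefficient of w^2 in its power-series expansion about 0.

-3/2

Expand 1/(denominator) as a geometric series and multiply by the numerator's series.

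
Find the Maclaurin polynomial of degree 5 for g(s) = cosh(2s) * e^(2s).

Expand each factor separately, then convolve coefficients.
g(0) = 1
g′(0) = 2
g′′(0) = 8
g′′′(0) = 32
g^(4)(0) = 128
g^(5)(0) = 512
Dividing each by k! gives the coefficients c_0, ..., c_5.

64*s^5/15 + 16*s^4/3 + 16*s^3/3 + 4*s^2 + 2*s + 1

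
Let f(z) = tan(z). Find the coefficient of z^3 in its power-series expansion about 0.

1/3

f(0) = 0
f′(0) = 1
f′′(0) = 0
f′′′(0) = 2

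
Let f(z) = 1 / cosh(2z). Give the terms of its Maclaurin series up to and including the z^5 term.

10*z^4/3 - 2*z^2 + 1

Divide the numerator series by the denominator series (power-series long division).
f(0) = 1
f′(0) = 0
f′′(0) = -4
f′′′(0) = 0
f^(4)(0) = 80
f^(5)(0) = 0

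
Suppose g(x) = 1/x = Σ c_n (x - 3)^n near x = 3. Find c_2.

[(x - 3)^0] = 1/3;  [(x - 3)^1] = -1/9;  [(x - 3)^2] = 1/27.

1/27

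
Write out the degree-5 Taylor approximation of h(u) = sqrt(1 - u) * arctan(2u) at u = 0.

Write out both Maclaurin series and multiply, keeping only the needed powers.

6389*u^5/960 + 29*u^4/24 - 35*u^3/12 - u^2 + 2*u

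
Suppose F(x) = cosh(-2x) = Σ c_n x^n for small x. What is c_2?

F(0) = 1
F′(0) = 0
F′′(0) = 4
So c_2 = F′′(0)/2! = 2.

2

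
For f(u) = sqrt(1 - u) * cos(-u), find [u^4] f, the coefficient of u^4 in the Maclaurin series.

Multiply the two series term by term and collect like powers.

25/384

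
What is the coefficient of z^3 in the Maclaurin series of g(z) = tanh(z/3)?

[z^0] = 0;  [z^1] = 1/3;  [z^2] = 0;  [z^3] = -1/81.
So c_3 = g′′′(0)/3! = -1/81.

-1/81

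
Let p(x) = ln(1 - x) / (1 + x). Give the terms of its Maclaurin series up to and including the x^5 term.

Expand each factor separately, then convolve coefficients.
[x^0] = 0;  [x^1] = -1;  [x^2] = 1/2;  [x^3] = -5/6;  [x^4] = 7/12;  [x^5] = -47/60.

-47*x^5/60 + 7*x^4/12 - 5*x^3/6 + x^2/2 - x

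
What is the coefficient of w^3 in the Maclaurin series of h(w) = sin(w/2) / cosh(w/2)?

Divide the numerator series by the denominator series (power-series long division).
h(0) = 0
h′(0) = 1/2
h′′(0) = 0
h′′′(0) = -1/2
So c_3 = h′′′(0)/3! = -1/12.

-1/12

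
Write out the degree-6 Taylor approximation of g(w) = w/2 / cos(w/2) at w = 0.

Invert the denominator's series and multiply.
[w^0] = 0;  [w^1] = 1/2;  [w^2] = 0;  [w^3] = 1/16;  [w^4] = 0;  [w^5] = 5/768;  [w^6] = 0.

5*w^5/768 + w^3/16 + w/2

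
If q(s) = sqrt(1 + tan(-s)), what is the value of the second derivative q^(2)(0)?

Let u equal the inner series; expand the outer function in u and truncate.
From the series, [s^2] q = -1/8; multiply by 2! = 2 to get -1/4.

-1/4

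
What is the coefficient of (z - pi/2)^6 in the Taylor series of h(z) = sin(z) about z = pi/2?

Use the known series and substitute for the argument.
h(pi/2) = 1
h′(pi/2) = 0
h′′(pi/2) = -1
h′′′(pi/2) = 0
h^(4)(pi/2) = 1
h^(5)(pi/2) = 0
h^(6)(pi/2) = -1
The Taylor polynomial is Σ h^(k)(pi/2)/k! · (z - pi/2)^k.

-1/720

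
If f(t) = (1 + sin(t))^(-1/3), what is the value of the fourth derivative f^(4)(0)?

Let u equal the inner series; expand the outer function in u and truncate.
The coefficient of t^4 in the expansion is 17/243, so f^(4)(0) = 4! * (17/243) = 136/81.

136/81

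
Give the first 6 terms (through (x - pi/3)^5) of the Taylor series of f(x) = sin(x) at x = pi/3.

f(pi/3) = sqrt(3)/2
f′(pi/3) = 1/2
f′′(pi/3) = -sqrt(3)/2
f′′′(pi/3) = -1/2
f^(4)(pi/3) = sqrt(3)/2
f^(5)(pi/3) = 1/2
Dividing each by k! gives the coefficients c_0, ..., c_5.

(x - pi/3)^5/240 + sqrt(3)*(x - pi/3)^4/48 - (x - pi/3)^3/12 - sqrt(3)*(x - pi/3)^2/4 + (x - pi/3)/2 + sqrt(3)/2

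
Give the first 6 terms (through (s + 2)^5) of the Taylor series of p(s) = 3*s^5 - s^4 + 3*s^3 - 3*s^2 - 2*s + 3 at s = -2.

3*(s + 2)^5 - 31*(s + 2)^4 + 131*(s + 2)^3 - 285*(s + 2)^2 + 318*(s + 2) - 141

[(s + 2)^0] = -141;  [(s + 2)^1] = 318;  [(s + 2)^2] = -285;  [(s + 2)^3] = 131;  [(s + 2)^4] = -31;  [(s + 2)^5] = 3.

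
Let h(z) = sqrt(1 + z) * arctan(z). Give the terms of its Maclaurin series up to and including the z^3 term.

-11*z^3/24 + z^2/2 + z

Write out both Maclaurin series and multiply, keeping only the needed powers.
[z^0] = 0;  [z^1] = 1;  [z^2] = 1/2;  [z^3] = -11/24.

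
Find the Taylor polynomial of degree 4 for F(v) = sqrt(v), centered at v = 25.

F(25) = 5
F′(25) = 1/10
F′′(25) = -1/500
F′′′(25) = 3/25000
F^(4)(25) = -3/250000
The Taylor polynomial is Σ F^(k)(25)/k! · (v - 25)^k.

-(v - 25)^4/2000000 + (v - 25)^3/50000 - (v - 25)^2/1000 + (v - 25)/10 + 5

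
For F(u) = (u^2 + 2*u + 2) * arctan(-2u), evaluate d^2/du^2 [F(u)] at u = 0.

-8

Distribute the polynomial across the series and collect like powers.
The coefficient of u^2 in the expansion is -4, so F′′(0) = 2! * (-4) = -8.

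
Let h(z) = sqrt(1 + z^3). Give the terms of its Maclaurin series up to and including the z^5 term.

h(0) = 1
h′(0) = 0
h′′(0) = 0
h′′′(0) = 3
h^(4)(0) = 0
h^(5)(0) = 0

z^3/2 + 1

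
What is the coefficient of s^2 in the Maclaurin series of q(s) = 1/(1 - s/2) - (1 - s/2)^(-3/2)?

Combine the two series term by term.
[s^0] = 0;  [s^1] = -1/4;  [s^2] = -7/32.

-7/32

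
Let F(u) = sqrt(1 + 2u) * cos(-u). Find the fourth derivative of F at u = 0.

-8

Take the Cauchy product of the two expansions.
From the series, [u^4] F = -1/3; multiply by 4! = 24 to get -8.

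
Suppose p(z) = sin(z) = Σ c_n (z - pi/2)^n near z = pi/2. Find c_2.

-1/2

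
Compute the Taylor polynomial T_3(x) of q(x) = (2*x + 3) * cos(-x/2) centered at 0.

-x^3/4 - 3*x^2/8 + 2*x + 3

Multiply each power in the prefactor through the base expansion.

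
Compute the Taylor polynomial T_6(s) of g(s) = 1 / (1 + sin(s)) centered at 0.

17*s^6/45 - 61*s^5/120 + 2*s^4/3 - 5*s^3/6 + s^2 - s + 1

Expand as Σ (-1)^k u^k with u equal to the inner function's series.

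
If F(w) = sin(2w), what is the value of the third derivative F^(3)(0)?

-8

From the series, [w^3] F = -4/3; multiply by 3! = 6 to get -8.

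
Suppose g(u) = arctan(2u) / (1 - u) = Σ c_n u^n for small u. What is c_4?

-2/3

Multiply the numerator's expansion by the denominator's geometric series.
g(0) = 0
g′(0) = 2
g′′(0) = 4
g′′′(0) = -4
g^(4)(0) = -16
So c_4 = g^(4)(0)/4! = -2/3.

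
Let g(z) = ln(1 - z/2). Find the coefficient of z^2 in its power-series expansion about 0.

[z^0] = 0;  [z^1] = -1/2;  [z^2] = -1/8.

-1/8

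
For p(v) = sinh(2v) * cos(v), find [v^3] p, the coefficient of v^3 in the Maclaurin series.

Write out both Maclaurin series and multiply, keeping only the needed powers.
[v^0] = 0;  [v^1] = 2;  [v^2] = 0;  [v^3] = 1/3.

1/3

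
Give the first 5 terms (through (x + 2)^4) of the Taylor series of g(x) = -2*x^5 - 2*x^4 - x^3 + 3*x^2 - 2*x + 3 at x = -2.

18*(x + 2)^4 - 65*(x + 2)^3 + 121*(x + 2)^2 - 122*(x + 2) + 59

g(-2) = 59
g′(-2) = -122
g′′(-2) = 242
g′′′(-2) = -390
g^(4)(-2) = 432
Then c_k = g^(k)(-2)/k! gives each Taylor coefficient.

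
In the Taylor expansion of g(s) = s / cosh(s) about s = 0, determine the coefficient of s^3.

Divide the numerator series by the denominator series (power-series long division).
[s^0] = 0;  [s^1] = 1;  [s^2] = 0;  [s^3] = -1/2.
So c_3 = g′′′(0)/3! = -1/2.

-1/2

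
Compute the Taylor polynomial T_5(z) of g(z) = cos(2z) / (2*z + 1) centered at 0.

-52*z^5/3 + 26*z^4/3 - 4*z^3 + 2*z^2 - 2*z + 1

Expand 1/(denominator) as a geometric series and multiply by the numerator's series.
[z^0] = 1;  [z^1] = -2;  [z^2] = 2;  [z^3] = -4;  [z^4] = 26/3;  [z^5] = -52/3.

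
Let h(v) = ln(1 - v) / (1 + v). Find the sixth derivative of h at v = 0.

Take the Cauchy product of the two expansions.
From the series, [v^6] h = 37/60; multiply by 6! = 720 to get 444.

444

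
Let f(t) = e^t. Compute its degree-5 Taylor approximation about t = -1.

Compute the successive derivatives at the expansion point and divide by k!.
f(-1) = e^(-1)
f′(-1) = e^(-1)
f′′(-1) = e^(-1)
f′′′(-1) = e^(-1)
f^(4)(-1) = e^(-1)
f^(5)(-1) = e^(-1)

(t + 1)^5*e^(-1)/120 + (t + 1)^4*e^(-1)/24 + (t + 1)^3*e^(-1)/6 + (t + 1)^2*e^(-1)/2 + (t + 1)*e^(-1) + e^(-1)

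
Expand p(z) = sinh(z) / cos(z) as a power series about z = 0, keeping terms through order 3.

Write the quotient as an unknown series and match coefficients against numerator = denominator · series.
[z^0] = 0;  [z^1] = 1;  [z^2] = 0;  [z^3] = 2/3.

2*z^3/3 + z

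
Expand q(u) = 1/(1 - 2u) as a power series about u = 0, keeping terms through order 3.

8*u^3 + 4*u^2 + 2*u + 1

Use the known series and substitute for the argument.
[u^0] = 1;  [u^1] = 2;  [u^2] = 4;  [u^3] = 8.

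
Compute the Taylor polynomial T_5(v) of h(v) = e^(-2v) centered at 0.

-4*v^5/15 + 2*v^4/3 - 4*v^3/3 + 2*v^2 - 2*v + 1

h(0) = 1
h′(0) = -2
h′′(0) = 4
h′′′(0) = -8
h^(4)(0) = 16
h^(5)(0) = -32
Then c_k = h^(k)(0)/k! gives each Taylor coefficient.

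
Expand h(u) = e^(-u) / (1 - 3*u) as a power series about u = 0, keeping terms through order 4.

Expand 1/(denominator) as a geometric series and multiply by the numerator's series.

1393*u^4/24 + 58*u^3/3 + 13*u^2/2 + 2*u + 1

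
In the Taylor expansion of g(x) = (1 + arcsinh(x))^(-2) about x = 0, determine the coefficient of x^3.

-11/3

Compose series: expand the inner function first, then feed it into the outer expansion.
g(0) = 1
g′(0) = -2
g′′(0) = 6
g′′′(0) = -22
So c_3 = g′′′(0)/3! = -11/3.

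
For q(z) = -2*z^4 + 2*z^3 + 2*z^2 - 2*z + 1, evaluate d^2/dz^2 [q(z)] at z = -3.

The coefficient of (z + 3)^2 in the expansion is -124, so q′′(-3) = 2! * (-124) = -248.

-248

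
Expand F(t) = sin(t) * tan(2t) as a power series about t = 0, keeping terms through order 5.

7*t^4/3 + 2*t^2

Expand each factor separately, then convolve coefficients.
[t^0] = 0;  [t^1] = 0;  [t^2] = 2;  [t^3] = 0;  [t^4] = 7/3;  [t^5] = 0.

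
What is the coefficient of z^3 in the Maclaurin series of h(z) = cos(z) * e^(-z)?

Write out both Maclaurin series and multiply, keeping only the needed powers.

1/3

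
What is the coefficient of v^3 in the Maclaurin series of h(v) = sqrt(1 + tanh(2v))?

Let u equal the inner series; expand the outer function in u and truncate.
[v^0] = 1;  [v^1] = 1;  [v^2] = -1/2;  [v^3] = -5/6.

-5/6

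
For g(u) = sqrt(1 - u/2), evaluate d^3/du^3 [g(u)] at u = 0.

From the series, [u^3] g = -1/128; multiply by 3! = 6 to get -3/64.

-3/64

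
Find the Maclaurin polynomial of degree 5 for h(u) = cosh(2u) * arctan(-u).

-u^5/5 - 5*u^3/3 - u

Multiply the two series term by term and collect like powers.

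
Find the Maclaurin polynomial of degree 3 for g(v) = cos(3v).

[v^0] = 1;  [v^1] = 0;  [v^2] = -9/2;  [v^3] = 0.

1 - 9*v^2/2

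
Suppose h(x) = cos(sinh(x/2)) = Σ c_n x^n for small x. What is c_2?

Substitute the inner expansion into the outer series and collect powers.
h(0) = 1
h′(0) = 0
h′′(0) = -1/4
Then c_k = h^(k)(0)/k! gives each Taylor coefficient.

-1/8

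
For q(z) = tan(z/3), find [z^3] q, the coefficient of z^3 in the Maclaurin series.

1/81

q(0) = 0
q′(0) = 1/3
q′′(0) = 0
q′′′(0) = 2/27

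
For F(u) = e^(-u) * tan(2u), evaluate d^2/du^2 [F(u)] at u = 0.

-4

Multiply the two series term by term and collect like powers.
From the series, [u^2] F = -2; multiply by 2! = 2 to get -4.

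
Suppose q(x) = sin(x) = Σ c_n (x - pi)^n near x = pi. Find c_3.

[(x - pi)^0] = 0;  [(x - pi)^1] = -1;  [(x - pi)^2] = 0;  [(x - pi)^3] = 1/6.
So c_3 = q′′′(pi)/3! = 1/6.

1/6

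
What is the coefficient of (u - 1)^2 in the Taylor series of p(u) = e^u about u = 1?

e/2

p(1) = e
p′(1) = e
p′′(1) = e
So c_2 = p′′(1)/2! = e/2.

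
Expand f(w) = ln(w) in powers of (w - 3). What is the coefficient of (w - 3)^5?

Compute the successive derivatives at the expansion point and divide by k!.
So c_5 = f^(5)(3)/5! = 1/1215.

1/1215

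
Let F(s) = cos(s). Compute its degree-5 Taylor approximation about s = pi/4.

-sqrt(2)*(s - pi/4)^5/240 + sqrt(2)*(s - pi/4)^4/48 + sqrt(2)*(s - pi/4)^3/12 - sqrt(2)*(s - pi/4)^2/4 - sqrt(2)*(s - pi/4)/2 + sqrt(2)/2

F(pi/4) = sqrt(2)/2
F′(pi/4) = -sqrt(2)/2
F′′(pi/4) = -sqrt(2)/2
F′′′(pi/4) = sqrt(2)/2
F^(4)(pi/4) = sqrt(2)/2
F^(5)(pi/4) = -sqrt(2)/2
The Taylor polynomial is Σ F^(k)(pi/4)/k! · (s - pi/4)^k.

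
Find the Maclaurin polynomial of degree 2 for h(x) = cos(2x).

h(0) = 1
h′(0) = 0
h′′(0) = -4
Then c_k = h^(k)(0)/k! gives each Taylor coefficient.

1 - 2*x^2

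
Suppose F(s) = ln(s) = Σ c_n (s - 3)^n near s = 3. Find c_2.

-1/18

F(3) = ln(3)
F′(3) = 1/3
F′′(3) = -1/9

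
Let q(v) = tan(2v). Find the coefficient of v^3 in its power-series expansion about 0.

8/3

q(0) = 0
q′(0) = 2
q′′(0) = 0
q′′′(0) = 16
The Taylor polynomial is Σ q^(k)(0)/k! · v^k.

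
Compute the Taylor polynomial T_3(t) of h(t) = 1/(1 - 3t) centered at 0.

27*t^3 + 9*t^2 + 3*t + 1

h(0) = 1
h′(0) = 3
h′′(0) = 18
h′′′(0) = 162
Dividing each by k! gives the coefficients c_0, ..., c_3.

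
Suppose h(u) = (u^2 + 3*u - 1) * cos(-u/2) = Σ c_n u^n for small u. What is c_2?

Distribute the polynomial across the series and collect like powers.
h(0) = -1
h′(0) = 3
h′′(0) = 9/4
Dividing each by k! gives the coefficients c_0, ..., c_2.

9/8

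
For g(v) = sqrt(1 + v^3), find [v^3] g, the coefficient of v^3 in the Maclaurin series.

1/2

g(0) = 1
g′(0) = 0
g′′(0) = 0
g′′′(0) = 3
Dividing each by k! gives the coefficients c_0, ..., c_3.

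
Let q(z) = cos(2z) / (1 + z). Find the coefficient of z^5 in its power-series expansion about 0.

1/3

Take the Cauchy product of the two expansions.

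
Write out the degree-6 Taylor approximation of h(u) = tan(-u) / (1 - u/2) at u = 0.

Take the Cauchy product of the two expansions.
h(0) = 0
h′(0) = -1
h′′(0) = -1
h′′′(0) = -7/2
h^(4)(0) = -7
h^(5)(0) = -67/2
h^(6)(0) = -201/2
Then c_k = h^(k)(0)/k! gives each Taylor coefficient.

-67*u^6/480 - 67*u^5/240 - 7*u^4/24 - 7*u^3/12 - u^2/2 - u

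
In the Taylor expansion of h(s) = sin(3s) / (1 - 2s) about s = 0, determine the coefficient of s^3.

15/2

Write out both Maclaurin series and multiply, keeping only the needed powers.
h(0) = 0
h′(0) = 3
h′′(0) = 12
h′′′(0) = 45
Dividing each by k! gives the coefficients c_0, ..., c_3.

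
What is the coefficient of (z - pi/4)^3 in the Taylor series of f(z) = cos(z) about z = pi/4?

f(pi/4) = sqrt(2)/2
f′(pi/4) = -sqrt(2)/2
f′′(pi/4) = -sqrt(2)/2
f′′′(pi/4) = sqrt(2)/2
Dividing each by k! gives the coefficients c_0, ..., c_3.

sqrt(2)/12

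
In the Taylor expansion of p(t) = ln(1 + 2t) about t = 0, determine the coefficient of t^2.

-2

p(0) = 0
p′(0) = 2
p′′(0) = -4
So c_2 = p′′(0)/2! = -2.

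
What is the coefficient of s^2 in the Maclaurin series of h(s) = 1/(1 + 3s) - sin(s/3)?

Expand each term separately and add.

9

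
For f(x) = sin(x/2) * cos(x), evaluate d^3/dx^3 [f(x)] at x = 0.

Multiply the two series term by term and collect like powers.
From the series, [x^3] f = -13/48; multiply by 3! = 6 to get -13/8.

-13/8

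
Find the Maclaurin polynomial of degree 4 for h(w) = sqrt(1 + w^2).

-w^4/8 + w^2/2 + 1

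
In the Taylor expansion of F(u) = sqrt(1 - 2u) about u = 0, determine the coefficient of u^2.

-1/2

[u^0] = 1;  [u^1] = -1;  [u^2] = -1/2.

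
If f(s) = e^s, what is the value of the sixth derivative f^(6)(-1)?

e^(-1)

The coefficient of (s + 1)^6 in the expansion is e^(-1)/720, so f^(6)(-1) = 6! * (e^(-1)/720) = e^(-1).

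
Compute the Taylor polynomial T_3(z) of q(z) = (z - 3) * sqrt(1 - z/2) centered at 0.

Distribute the polynomial across the series and collect like powers.

-z^3/128 - 5*z^2/32 + 7*z/4 - 3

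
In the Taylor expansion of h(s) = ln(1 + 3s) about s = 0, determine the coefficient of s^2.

-9/2

[s^0] = 0;  [s^1] = 3;  [s^2] = -9/2.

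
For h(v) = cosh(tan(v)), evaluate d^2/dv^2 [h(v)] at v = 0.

Let u equal the inner series; expand the outer function in u and truncate.
The coefficient of v^2 in the expansion is 1/2, so h′′(0) = 2! * (1/2) = 1.

1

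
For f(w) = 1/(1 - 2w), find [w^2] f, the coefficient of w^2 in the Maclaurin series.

f(0) = 1
f′(0) = 2
f′′(0) = 8

4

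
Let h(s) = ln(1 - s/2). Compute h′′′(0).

-1/4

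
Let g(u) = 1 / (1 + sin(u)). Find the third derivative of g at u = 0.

Write 1/(1+u) = 1 - u + u^2 - u^3 + ... and substitute the series for u.
The coefficient of u^3 in the expansion is -5/6, so g′′′(0) = 3! * (-5/6) = -5.

-5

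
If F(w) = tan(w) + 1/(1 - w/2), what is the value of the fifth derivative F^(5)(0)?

Add the two expansions coefficient-wise.
From the series, [w^5] F = 79/480; multiply by 5! = 120 to get 79/4.

79/4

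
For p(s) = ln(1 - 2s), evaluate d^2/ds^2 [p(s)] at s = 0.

The coefficient of s^2 in the expansion is -2, so p′′(0) = 2! * (-2) = -4.

-4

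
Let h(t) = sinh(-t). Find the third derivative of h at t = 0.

The coefficient of t^3 in the expansion is -1/6, so h′′′(0) = 3! * (-1/6) = -1.

-1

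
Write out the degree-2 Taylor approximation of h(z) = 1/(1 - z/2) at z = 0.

z^2/4 + z/2 + 1

h(0) = 1
h′(0) = 1/2
h′′(0) = 1/2
Dividing each by k! gives the coefficients c_0, ..., c_2.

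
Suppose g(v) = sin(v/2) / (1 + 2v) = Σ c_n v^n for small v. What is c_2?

-1

Write out both Maclaurin series and multiply, keeping only the needed powers.
g(0) = 0
g′(0) = 1/2
g′′(0) = -2
Then c_k = g^(k)(0)/k! gives each Taylor coefficient.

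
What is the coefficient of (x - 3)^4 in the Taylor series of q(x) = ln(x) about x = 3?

q(3) = ln(3)
q′(3) = 1/3
q′′(3) = -1/9
q′′′(3) = 2/27
q^(4)(3) = -2/27
So c_4 = q^(4)(3)/4! = -1/324.

-1/324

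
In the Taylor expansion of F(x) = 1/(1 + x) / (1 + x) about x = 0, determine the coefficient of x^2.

3

Expand each factor separately, then convolve coefficients.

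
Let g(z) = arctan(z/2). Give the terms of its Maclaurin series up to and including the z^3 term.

-z^3/24 + z/2

Differentiate repeatedly and evaluate at the center.
g(0) = 0
g′(0) = 1/2
g′′(0) = 0
g′′′(0) = -1/4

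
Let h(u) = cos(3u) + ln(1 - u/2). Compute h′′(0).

-37/4

Add the two expansions coefficient-wise.
The coefficient of u^2 in the expansion is -37/8, so h′′(0) = 2! * (-37/8) = -37/4.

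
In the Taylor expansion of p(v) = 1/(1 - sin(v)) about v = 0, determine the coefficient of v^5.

61/120

Plug the Maclaurin series of the inner function into that of the outer and collect terms.
p(0) = 1
p′(0) = 1
p′′(0) = 2
p′′′(0) = 5
p^(4)(0) = 16
p^(5)(0) = 61
Dividing each by k! gives the coefficients c_0, ..., c_5.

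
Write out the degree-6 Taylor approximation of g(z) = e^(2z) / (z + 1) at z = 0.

7*z^6/45 - z^5/15 + z^4/3 + z^3/3 + z^2 + z + 1

Expand 1/(denominator) as a geometric series and multiply by the numerator's series.
g(0) = 1
g′(0) = 1
g′′(0) = 2
g′′′(0) = 2
g^(4)(0) = 8
g^(5)(0) = -8
g^(6)(0) = 112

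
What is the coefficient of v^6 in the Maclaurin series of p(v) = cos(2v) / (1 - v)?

Expand 1/(denominator) as a geometric series and multiply by the numerator's series.
p(0) = 1
p′(0) = 1
p′′(0) = -2
p′′′(0) = -6
p^(4)(0) = -8
p^(5)(0) = -40
p^(6)(0) = -304

-19/45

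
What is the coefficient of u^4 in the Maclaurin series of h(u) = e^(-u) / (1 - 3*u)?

Expand 1/(denominator) as a geometric series and multiply by the numerator's series.

1393/24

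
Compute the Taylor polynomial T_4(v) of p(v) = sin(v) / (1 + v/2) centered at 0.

Take the Cauchy product of the two expansions.
p(0) = 0
p′(0) = 1
p′′(0) = -1
p′′′(0) = 1/2
p^(4)(0) = -1
Then c_k = p^(k)(0)/k! gives each Taylor coefficient.

-v^4/24 + v^3/12 - v^2/2 + v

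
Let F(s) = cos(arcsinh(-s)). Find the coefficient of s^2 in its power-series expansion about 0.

-1/2

Substitute the inner expansion into the outer series and collect powers.
[s^0] = 1;  [s^1] = 0;  [s^2] = -1/2.
So c_2 = F′′(0)/2! = -1/2.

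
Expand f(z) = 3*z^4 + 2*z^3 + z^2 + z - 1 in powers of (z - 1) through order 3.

14*(z - 1)^3 + 25*(z - 1)^2 + 21*(z - 1) + 6

Differentiate repeatedly and evaluate at the center.
[(z - 1)^0] = 6;  [(z - 1)^1] = 21;  [(z - 1)^2] = 25;  [(z - 1)^3] = 14.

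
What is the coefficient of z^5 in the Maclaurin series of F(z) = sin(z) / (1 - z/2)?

7/240

Expand each factor separately, then convolve coefficients.
[z^0] = 0;  [z^1] = 1;  [z^2] = 1/2;  [z^3] = 1/12;  [z^4] = 1/24;  [z^5] = 7/240.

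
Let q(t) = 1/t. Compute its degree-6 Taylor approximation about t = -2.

q(-2) = -1/2
q′(-2) = -1/4
q′′(-2) = -1/4
q′′′(-2) = -3/8
q^(4)(-2) = -3/4
q^(5)(-2) = -15/8
q^(6)(-2) = -45/8
Then c_k = q^(k)(-2)/k! gives each Taylor coefficient.

-(t + 2)^6/128 - (t + 2)^5/64 - (t + 2)^4/32 - (t + 2)^3/16 - (t + 2)^2/8 - (t + 2)/4 - 1/2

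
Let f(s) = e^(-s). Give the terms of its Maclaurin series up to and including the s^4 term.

[s^0] = 1;  [s^1] = -1;  [s^2] = 1/2;  [s^3] = -1/6;  [s^4] = 1/24.

s^4/24 - s^3/6 + s^2/2 - s + 1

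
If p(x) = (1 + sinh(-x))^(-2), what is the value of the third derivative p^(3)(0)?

26

Compose series: expand the inner function first, then feed it into the outer expansion.
From the series, [x^3] p = 13/3; multiply by 3! = 6 to get 26.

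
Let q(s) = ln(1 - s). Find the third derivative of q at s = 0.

Differentiate repeatedly and evaluate at the center.
From the series, [s^3] q = -1/3; multiply by 3! = 6 to get -2.

-2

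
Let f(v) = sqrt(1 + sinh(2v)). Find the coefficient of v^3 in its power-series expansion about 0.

7/6

Let u equal the inner series; expand the outer function in u and truncate.
f(0) = 1
f′(0) = 1
f′′(0) = -1
f′′′(0) = 7
So c_3 = f′′′(0)/3! = 7/6.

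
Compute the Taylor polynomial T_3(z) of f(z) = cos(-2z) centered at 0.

1 - 2*z^2

f(0) = 1
f′(0) = 0
f′′(0) = -4
f′′′(0) = 0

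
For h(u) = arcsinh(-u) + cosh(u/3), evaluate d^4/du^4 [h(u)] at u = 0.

Add the two expansions coefficient-wise.
From the series, [u^4] h = 1/1944; multiply by 4! = 24 to get 1/81.

1/81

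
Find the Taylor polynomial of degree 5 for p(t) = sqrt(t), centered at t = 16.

7*(t - 16)^5/67108864 - 5*(t - 16)^4/2097152 + (t - 16)^3/16384 - (t - 16)^2/512 + (t - 16)/8 + 4

Apply the Taylor formula c_k = f^(k)(a)/k!.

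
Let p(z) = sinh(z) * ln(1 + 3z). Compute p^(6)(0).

Expand each factor separately, then convolve coefficients.
From the series, [z^6] p = 401/8; multiply by 6! = 720 to get 36090.

36090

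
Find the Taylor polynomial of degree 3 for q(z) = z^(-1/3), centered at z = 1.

q(1) = 1
q′(1) = -1/3
q′′(1) = 4/9
q′′′(1) = -28/27

-14*(z - 1)^3/81 + 2*(z - 1)^2/9 - (z - 1)/3 + 1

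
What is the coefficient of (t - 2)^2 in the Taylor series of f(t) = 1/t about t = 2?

1/8

[(t - 2)^0] = 1/2;  [(t - 2)^1] = -1/4;  [(t - 2)^2] = 1/8.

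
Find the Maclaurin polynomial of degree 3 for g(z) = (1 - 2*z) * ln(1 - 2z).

Shift and add copies of the series according to the polynomial's terms.
g(0) = 0
g′(0) = -2
g′′(0) = 4
g′′′(0) = 8
Then c_k = g^(k)(0)/k! gives each Taylor coefficient.

4*z^3/3 + 2*z^2 - 2*z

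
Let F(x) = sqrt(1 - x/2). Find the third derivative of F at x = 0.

-3/64

The coefficient of x^3 in the expansion is -1/128, so F′′′(0) = 3! * (-1/128) = -3/64.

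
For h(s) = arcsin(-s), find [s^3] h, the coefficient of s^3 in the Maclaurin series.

-1/6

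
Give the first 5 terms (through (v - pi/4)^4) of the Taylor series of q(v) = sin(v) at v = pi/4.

sqrt(2)*(v - pi/4)^4/48 - sqrt(2)*(v - pi/4)^3/12 - sqrt(2)*(v - pi/4)^2/4 + sqrt(2)*(v - pi/4)/2 + sqrt(2)/2

q(pi/4) = sqrt(2)/2
q′(pi/4) = sqrt(2)/2
q′′(pi/4) = -sqrt(2)/2
q′′′(pi/4) = -sqrt(2)/2
q^(4)(pi/4) = sqrt(2)/2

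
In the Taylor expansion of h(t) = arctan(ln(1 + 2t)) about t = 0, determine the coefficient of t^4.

Let u equal the inner series; expand the outer function in u and truncate.
h(0) = 0
h′(0) = 2
h′′(0) = -4
h′′′(0) = 0
h^(4)(0) = 96
The Taylor polynomial is Σ h^(k)(0)/k! · t^k.

4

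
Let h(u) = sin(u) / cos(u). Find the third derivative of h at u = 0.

Divide the numerator series by the denominator series (power-series long division).
From the series, [u^3] h = 1/3; multiply by 3! = 6 to get 2.

2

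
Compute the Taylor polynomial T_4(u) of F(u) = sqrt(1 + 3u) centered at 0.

F(0) = 1
F′(0) = 3/2
F′′(0) = -9/4
F′′′(0) = 81/8
F^(4)(0) = -1215/16
Then c_k = F^(k)(0)/k! gives each Taylor coefficient.

-405*u^4/128 + 27*u^3/16 - 9*u^2/8 + 3*u/2 + 1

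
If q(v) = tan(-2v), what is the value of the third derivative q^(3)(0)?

Apply the Taylor formula c_k = f^(k)(a)/k!.
The coefficient of v^3 in the expansion is -8/3, so q′′′(0) = 3! * (-8/3) = -16.

-16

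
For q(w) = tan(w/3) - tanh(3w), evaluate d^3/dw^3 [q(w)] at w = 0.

1460/27

Expand each term separately and add.
The coefficient of w^3 in the expansion is 730/81, so q′′′(0) = 3! * (730/81) = 1460/27.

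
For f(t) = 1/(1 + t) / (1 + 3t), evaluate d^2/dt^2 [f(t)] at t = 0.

Multiply the two series term by term and collect like powers.
From the series, [t^2] f = 13; multiply by 2! = 2 to get 26.

26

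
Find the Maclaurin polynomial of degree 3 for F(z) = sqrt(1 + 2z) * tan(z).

-z^3/6 + z^2 + z

Expand each factor separately, then convolve coefficients.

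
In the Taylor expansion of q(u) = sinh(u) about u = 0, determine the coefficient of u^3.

1/6

Differentiate repeatedly and evaluate at the center.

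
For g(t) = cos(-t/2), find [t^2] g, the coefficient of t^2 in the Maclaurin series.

-1/8

[t^0] = 1;  [t^1] = 0;  [t^2] = -1/8.
So c_2 = g′′(0)/2! = -1/8.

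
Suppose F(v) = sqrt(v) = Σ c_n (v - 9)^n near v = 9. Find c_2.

Compute the successive derivatives at the expansion point and divide by k!.
[(v - 9)^0] = 3;  [(v - 9)^1] = 1/6;  [(v - 9)^2] = -1/216.

-1/216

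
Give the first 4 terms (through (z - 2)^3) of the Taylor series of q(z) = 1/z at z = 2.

-(z - 2)^3/16 + (z - 2)^2/8 - (z - 2)/4 + 1/2

q(2) = 1/2
q′(2) = -1/4
q′′(2) = 1/4
q′′′(2) = -3/8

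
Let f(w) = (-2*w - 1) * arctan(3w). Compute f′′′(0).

Distribute the polynomial across the series and collect like powers.
The coefficient of w^3 in the expansion is 9, so f′′′(0) = 3! * (9) = 54.

54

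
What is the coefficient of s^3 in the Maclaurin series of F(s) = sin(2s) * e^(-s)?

-1/3

Write out both Maclaurin series and multiply, keeping only the needed powers.
[s^0] = 0;  [s^1] = 2;  [s^2] = -2;  [s^3] = -1/3.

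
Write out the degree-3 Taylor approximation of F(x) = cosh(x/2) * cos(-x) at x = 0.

Multiply the two series term by term and collect like powers.
F(0) = 1
F′(0) = 0
F′′(0) = -3/4
F′′′(0) = 0
The Taylor polynomial is Σ F^(k)(0)/k! · x^k.

1 - 3*x^2/8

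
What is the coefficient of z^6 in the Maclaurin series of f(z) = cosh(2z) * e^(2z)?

Multiply the two series term by term and collect like powers.
[z^0] = 1;  [z^1] = 2;  [z^2] = 4;  [z^3] = 16/3;  [z^4] = 16/3;  [z^5] = 64/15;  [z^6] = 128/45.

128/45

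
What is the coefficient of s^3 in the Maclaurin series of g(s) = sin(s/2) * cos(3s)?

-109/48

Multiply the two series term by term and collect like powers.
[s^0] = 0;  [s^1] = 1/2;  [s^2] = 0;  [s^3] = -109/48.
So c_3 = g′′′(0)/3! = -109/48.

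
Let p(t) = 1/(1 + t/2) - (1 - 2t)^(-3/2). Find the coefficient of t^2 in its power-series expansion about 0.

Add the two expansions coefficient-wise.

-29/4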